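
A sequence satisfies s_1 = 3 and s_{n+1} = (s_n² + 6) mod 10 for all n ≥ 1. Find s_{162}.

Listing terms: s_1 = 3, s_2 = 5, s_3 = 1, s_4 = 7, s_5 = 5.
Since s_5 = s_2 = 5, the sequence is eventually periodic: after a pre-period of length 1 it cycles with period 3.
For n ≥ 2, s_n depends only on (n - 2) mod 3. (162 - 2) mod 3 = 1, so s_{162} = s_3 = 1.

1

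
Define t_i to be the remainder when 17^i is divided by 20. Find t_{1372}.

1

t_0 = 1, t_1 = 17, t_2 = 9, t_3 = 13, t_4 = 1.
The sequence repeats with period 4.
(1372 - 0) mod 4 = 0, so t_{1372} = t_0 = 1.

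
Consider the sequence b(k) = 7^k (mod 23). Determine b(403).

Computing terms: b(1) = 7,  b(2) = 3,  b(3) = 21,  b(4) = 9,  b(5) = 17,  b(6) = 4,  b(7) = 5,  b(8) = 12,  b(9) = 15,  b(10) = 13,  b(11) = 22,  b(12) = 16,  b(13) = 20,  b(14) = 2,  b(15) = 14,  b(16) = 6,  b(17) = 19,  b(18) = 18,  b(19) = 11,  b(20) = 8,  b(21) = 10,  b(22) = 1,  b(23) = 7.
The sequence repeats with period 22.
So b(403) = b(1 + ((403-1) mod 22)) = b(7) = 5.

5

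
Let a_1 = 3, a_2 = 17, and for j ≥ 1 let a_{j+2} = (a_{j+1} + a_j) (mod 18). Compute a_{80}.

a_1 = 3; a_2 = 17; a_3 = 2; a_4 = 1; a_5 = 3; a_6 = 4; a_7 = 7; a_8 = 11; a_9 = 0; a_{10} = 11; a_{11} = 11; a_{12} = 4; a_{13} = 15; a_{14} = 1; a_{15} = 16; a_{16} = 17; a_{17} = 15; a_{18} = 14; a_{19} = 11; a_{20} = 7; a_{21} = 0; a_{22} = 7; a_{23} = 7; a_{24} = 14; a_{25} = 3; a_{26} = 17.
The sequence repeats with period 24.
(80 - 1) mod 24 = 7, so a_{80} = a_8 = 11.

11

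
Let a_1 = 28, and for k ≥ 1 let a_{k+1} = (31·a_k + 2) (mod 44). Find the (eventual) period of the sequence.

Listing terms: a_1 = 28; a_2 = 34; a_3 = 0; a_4 = 2; a_5 = 20; a_6 = 6; a_7 = 12; a_8 = 22; a_9 = 24; a_{10} = 42; a_{11} = 28.
The sequence repeats with period 10.

10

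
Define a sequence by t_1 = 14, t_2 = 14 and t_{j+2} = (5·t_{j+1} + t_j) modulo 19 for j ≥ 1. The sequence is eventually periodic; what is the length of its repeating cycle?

Listing terms: t_1 = 14, t_2 = 14, t_3 = 8, t_4 = 16, t_5 = 12, t_6 = 0, t_7 = 12, t_8 = 3, t_9 = 8, t_{10} = 5, t_{11} = 14, t_{12} = 18, t_{13} = 9, t_{14} = 6, t_{15} = 1, t_{16} = 11, t_{17} = 18, t_{18} = 6, t_{19} = 10, t_{20} = 18, t_{21} = 5, t_{22} = 5, t_{23} = 11, t_{24} = 3, t_{25} = 7, t_{26} = 0, t_{27} = 7, t_{28} = 16, t_{29} = 11, t_{30} = 14, t_{31} = 5, t_{32} = 1, t_{33} = 10, t_{34} = 13, t_{35} = 18, t_{36} = 8, t_{37} = 1, t_{38} = 13, t_{39} = 9, t_{40} = 1, t_{41} = 14, t_{42} = 14.
The sequence repeats with period 40.

40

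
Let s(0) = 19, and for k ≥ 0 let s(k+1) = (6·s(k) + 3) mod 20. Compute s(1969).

1

Computing terms: s(0) = 19,  s(1) = 17,  s(2) = 5,  s(3) = 13,  s(4) = 1,  s(5) = 9,  s(6) = 17.
Since s(6) = s(1) = 17, the sequence is eventually periodic: after a pre-period of length 1 it cycles with period 5.
For k ≥ 1, s(k) depends only on (k - 1) mod 5. (1969 - 1) mod 5 = 3, so s(1969) = s(4) = 1.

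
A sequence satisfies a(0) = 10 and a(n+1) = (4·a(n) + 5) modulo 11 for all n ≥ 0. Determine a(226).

We have a(0) = 10, a(1) = 1, a(2) = 9, a(3) = 8, a(4) = 4, a(5) = 10.
Since a(5) = a(0) = 10, the sequence is periodic with period 5.
So a(226) = a(0 + ((226-0) mod 5)) = a(1) = 1.

1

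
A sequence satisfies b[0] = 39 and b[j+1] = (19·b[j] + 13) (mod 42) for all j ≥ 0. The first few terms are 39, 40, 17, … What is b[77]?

We have b[0] = 39, b[1] = 40, b[2] = 17, b[3] = 0, b[4] = 13, b[5] = 8, b[6] = 39.
The sequence repeats with period 6.
So b[77] = b[0 + ((77-0) mod 6)] = b[5] = 8.

8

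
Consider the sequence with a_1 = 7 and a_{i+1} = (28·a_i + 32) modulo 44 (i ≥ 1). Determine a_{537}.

We have a_1 = 7; a_2 = 8; a_3 = 36; a_4 = 28; a_5 = 24; a_6 = 0; a_7 = 32; a_8 = 4; a_9 = 12; a_{10} = 16; a_{11} = 40; a_{12} = 8.
Since a_{12} = a_2 = 8, the sequence is eventually periodic: after a pre-period of length 1 it cycles with period 10.
For i ≥ 2, a_i depends only on (i - 2) mod 10. (537 - 2) mod 10 = 5, so a_{537} = a_7 = 32.

32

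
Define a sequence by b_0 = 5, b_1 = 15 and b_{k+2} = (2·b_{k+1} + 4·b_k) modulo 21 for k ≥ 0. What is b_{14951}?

11

b_0 = 5, b_1 = 15, b_2 = 8, b_3 = 13, b_4 = 16, b_5 = 0, b_6 = 1, b_7 = 2, b_8 = 8, b_9 = 3, b_{10} = 17, b_{11} = 4, b_{12} = 13, b_{13} = 0, b_{14} = 10, b_{15} = 20, b_{16} = 17, b_{17} = 9, b_{18} = 2, b_{19} = 19, b_{20} = 4, b_{21} = 0, b_{22} = 16, b_{23} = 11, b_{24} = 2, b_{25} = 6, b_{26} = 20, b_{27} = 1, b_{28} = 19, b_{29} = 0, b_{30} = 13, b_{31} = 5, b_{32} = 20, b_{33} = 18, b_{34} = 11, b_{35} = 10, b_{36} = 1, b_{37} = 0, b_{38} = 4, b_{39} = 8, b_{40} = 11, b_{41} = 12, b_{42} = 5, b_{43} = 16, b_{44} = 10, b_{45} = 0, b_{46} = 19, b_{47} = 17, b_{48} = 5, b_{49} = 15.
The sequence repeats with period 48.
So b_{14951} = b_{0 + ((14951-0) mod 48)} = b_{23} = 11.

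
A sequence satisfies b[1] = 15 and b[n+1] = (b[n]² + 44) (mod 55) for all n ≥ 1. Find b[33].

We have b[1] = 15; b[2] = 49; b[3] = 25; b[4] = 9; b[5] = 15.
Since b[5] = b[1] = 15, the sequence is periodic with period 4.
So b[33] = b[1 + ((33-1) mod 4)] = b[1] = 15.

15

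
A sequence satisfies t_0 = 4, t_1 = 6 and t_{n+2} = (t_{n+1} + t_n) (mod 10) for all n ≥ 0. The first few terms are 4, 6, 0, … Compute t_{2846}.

t_0 = 4,  t_1 = 6,  t_2 = 0,  t_3 = 6,  t_4 = 6,  t_5 = 2,  t_6 = 8,  t_7 = 0,  t_8 = 8,  t_9 = 8,  t_{10} = 6,  t_{11} = 4,  t_{12} = 0,  t_{13} = 4,  t_{14} = 4,  t_{15} = 8,  t_{16} = 2,  t_{17} = 0,  t_{18} = 2,  t_{19} = 2,  t_{20} = 4,  t_{21} = 6.
Since (t_{20}, t_{21}) = (t_0, t_1) = (4, 6) (two consecutive terms determine the rest), the sequence is periodic with period 20.
(2846 - 0) mod 20 = 6, so t_{2846} = t_6 = 8.

8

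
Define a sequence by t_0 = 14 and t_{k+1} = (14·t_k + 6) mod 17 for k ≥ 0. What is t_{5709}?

t_0 = 14, t_1 = 15, t_2 = 12, t_3 = 4, t_4 = 11, t_5 = 7, t_6 = 2, t_7 = 0, t_8 = 6, t_9 = 5, t_{10} = 8, t_{11} = 16, t_{12} = 9, t_{13} = 13, t_{14} = 1, t_{15} = 3, t_{16} = 14.
Since t_{16} = t_0 = 14, the sequence is periodic with period 16.
So t_{5709} = t_{0 + ((5709-0) mod 16)} = t_{13} = 13.

13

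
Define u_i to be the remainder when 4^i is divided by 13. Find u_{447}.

Listing terms: u_0 = 1, u_1 = 4, u_2 = 3, u_3 = 12, u_4 = 9, u_5 = 10, u_6 = 1.
Since u_6 = u_0 = 1, the sequence is periodic with period 6.
So u_{447} = u_{0 + ((447-0) mod 6)} = u_3 = 12.

12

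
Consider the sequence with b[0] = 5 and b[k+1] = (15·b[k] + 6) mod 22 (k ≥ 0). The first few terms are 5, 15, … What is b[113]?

17

Computing terms: b[0] = 5; b[1] = 15; b[2] = 11; b[3] = 17; b[4] = 19; b[5] = 5.
The sequence repeats with period 5.
So b[113] = b[0 + ((113-0) mod 5)] = b[3] = 17.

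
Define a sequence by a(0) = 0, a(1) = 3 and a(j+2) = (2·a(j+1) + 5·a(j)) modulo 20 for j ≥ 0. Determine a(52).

a(0) = 0, a(1) = 3, a(2) = 6, a(3) = 7, a(4) = 4, a(5) = 3, a(6) = 6.
Since (a(5), a(6)) = (a(1), a(2)) = (3, 6) (two consecutive terms determine the rest), the sequence is eventually periodic: after a pre-period of length 1 it cycles with period 4.
For j ≥ 1, a(j) depends only on (j - 1) mod 4. (52 - 1) mod 4 = 3, so a(52) = a(4) = 4.

4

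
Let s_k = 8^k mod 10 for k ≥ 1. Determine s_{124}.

6

s_1 = 8, s_2 = 4, s_3 = 2, s_4 = 6, s_5 = 8.
Since s_5 = s_1 = 8, the sequence is periodic with period 4.
So s_{124} = s_{1 + ((124-1) mod 4)} = s_4 = 6.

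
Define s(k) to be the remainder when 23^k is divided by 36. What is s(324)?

We have s(0) = 1; s(1) = 23; s(2) = 25; s(3) = 35; s(4) = 13; s(5) = 11; s(6) = 1.
The sequence repeats with period 6.
So s(324) = s(0 + ((324-0) mod 6)) = s(0) = 1.

1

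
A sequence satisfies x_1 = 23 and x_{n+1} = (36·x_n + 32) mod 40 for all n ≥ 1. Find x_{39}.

Computing terms: x_1 = 23, x_2 = 20, x_3 = 32, x_4 = 24, x_5 = 16, x_6 = 8, x_7 = 0, x_8 = 32.
Since x_8 = x_3 = 32, the sequence is eventually periodic: after a pre-period of length 2 it cycles with period 5.
For n ≥ 3, x_n depends only on (n - 3) mod 5. (39 - 3) mod 5 = 1, so x_{39} = x_4 = 24.

24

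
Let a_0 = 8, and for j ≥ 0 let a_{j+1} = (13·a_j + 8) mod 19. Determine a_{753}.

We have a_0 = 8, a_1 = 17, a_2 = 1, a_3 = 2, a_4 = 15, a_5 = 13, a_6 = 6, a_7 = 10, a_8 = 5, a_9 = 16, a_{10} = 7, a_{11} = 4, a_{12} = 3, a_{13} = 9, a_{14} = 11, a_{15} = 18, a_{16} = 14, a_{17} = 0, a_{18} = 8.
Since a_{18} = a_0 = 8, the sequence is periodic with period 18.
(753 - 0) mod 18 = 15, so a_{753} = a_{15} = 18.

18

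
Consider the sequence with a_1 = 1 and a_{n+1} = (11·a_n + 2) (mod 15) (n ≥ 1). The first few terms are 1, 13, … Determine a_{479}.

Listing terms: a_1 = 1; a_2 = 13; a_3 = 10; a_4 = 7; a_5 = 4; a_6 = 1.
The sequence repeats with period 5.
(479 - 1) mod 5 = 3, so a_{479} = a_4 = 7.

7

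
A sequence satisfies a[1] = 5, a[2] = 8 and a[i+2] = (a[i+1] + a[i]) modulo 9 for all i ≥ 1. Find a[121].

5

Computing terms: a[1] = 5; a[2] = 8; a[3] = 4; a[4] = 3; a[5] = 7; a[6] = 1; a[7] = 8; a[8] = 0; a[9] = 8; a[10] = 8; a[11] = 7; a[12] = 6; a[13] = 4; a[14] = 1; a[15] = 5; a[16] = 6; a[17] = 2; a[18] = 8; a[19] = 1; a[20] = 0; a[21] = 1; a[22] = 1; a[23] = 2; a[24] = 3; a[25] = 5; a[26] = 8.
Since (a[25], a[26]) = (a[1], a[2]) = (5, 8) (two consecutive terms determine the rest), the sequence is periodic with period 24.
So a[121] = a[1 + ((121-1) mod 24)] = a[1] = 5.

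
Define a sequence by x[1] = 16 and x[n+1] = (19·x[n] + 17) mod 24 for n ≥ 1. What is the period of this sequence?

Listing terms: x[1] = 16,  x[2] = 9,  x[3] = 20,  x[4] = 13,  x[5] = 0,  x[6] = 17,  x[7] = 4,  x[8] = 21,  x[9] = 8,  x[10] = 1,  x[11] = 12,  x[12] = 5,  x[13] = 16.
The sequence repeats with period 12.

12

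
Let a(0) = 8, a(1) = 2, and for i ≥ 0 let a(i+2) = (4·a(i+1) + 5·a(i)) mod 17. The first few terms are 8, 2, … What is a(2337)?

2

a(0) = 8; a(1) = 2; a(2) = 14; a(3) = 15; a(4) = 11; a(5) = 0; a(6) = 4; a(7) = 16; a(8) = 16; a(9) = 8; a(10) = 10; a(11) = 12; a(12) = 13; a(13) = 10; a(14) = 3; a(15) = 11; a(16) = 8; a(17) = 2.
Since (a(16), a(17)) = (a(0), a(1)) = (8, 2) (two consecutive terms determine the rest), the sequence is periodic with period 16.
So a(2337) = a(0 + ((2337-0) mod 16)) = a(1) = 2.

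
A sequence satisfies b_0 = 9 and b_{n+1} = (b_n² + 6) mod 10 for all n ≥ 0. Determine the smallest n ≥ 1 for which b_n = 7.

We have b_0 = 9, b_1 = 7, b_2 = 5, b_3 = 1, b_4 = 7.
Since b_4 = b_1 = 7, the sequence is eventually periodic: after a pre-period of length 1 it cycles with period 3.
The value 7 first appears (with n ≥ 1) at b_1.

1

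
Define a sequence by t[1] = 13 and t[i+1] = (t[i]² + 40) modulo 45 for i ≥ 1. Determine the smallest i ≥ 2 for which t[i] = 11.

Computing terms: t[1] = 13,  t[2] = 29,  t[3] = 26,  t[4] = 41,  t[5] = 11,  t[6] = 26.
Since t[6] = t[3] = 26, the sequence is eventually periodic: after a pre-period of length 2 it cycles with period 3.
The value 11 first appears (with i ≥ 2) at t[5].

5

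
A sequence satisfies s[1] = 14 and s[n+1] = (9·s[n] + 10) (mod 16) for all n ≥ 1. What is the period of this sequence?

8

Listing terms: s[1] = 14,  s[2] = 8,  s[3] = 2,  s[4] = 12,  s[5] = 6,  s[6] = 0,  s[7] = 10,  s[8] = 4,  s[9] = 14.
Since s[9] = s[1] = 14, the sequence is periodic with period 8.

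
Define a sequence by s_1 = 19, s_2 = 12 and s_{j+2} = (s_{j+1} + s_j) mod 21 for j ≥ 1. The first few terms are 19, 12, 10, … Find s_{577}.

19

Listing terms: s_1 = 19,  s_2 = 12,  s_3 = 10,  s_4 = 1,  s_5 = 11,  s_6 = 12,  s_7 = 2,  s_8 = 14,  s_9 = 16,  s_{10} = 9,  s_{11} = 4,  s_{12} = 13,  s_{13} = 17,  s_{14} = 9,  s_{15} = 5,  s_{16} = 14,  s_{17} = 19,  s_{18} = 12.
Since (s_{17}, s_{18}) = (s_1, s_2) = (19, 12) (two consecutive terms determine the rest), the sequence is periodic with period 16.
(577 - 1) mod 16 = 0, so s_{577} = s_1 = 19.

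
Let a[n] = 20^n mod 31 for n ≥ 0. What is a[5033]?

Listing terms: a[0] = 1, a[1] = 20, a[2] = 28, a[3] = 2, a[4] = 9, a[5] = 25, a[6] = 4, a[7] = 18, a[8] = 19, a[9] = 8, a[10] = 5, a[11] = 7, a[12] = 16, a[13] = 10, a[14] = 14, a[15] = 1.
The sequence repeats with period 15.
(5033 - 0) mod 15 = 8, so a[5033] = a[8] = 19.

19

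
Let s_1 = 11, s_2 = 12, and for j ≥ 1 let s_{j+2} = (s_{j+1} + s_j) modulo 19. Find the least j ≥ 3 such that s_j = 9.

13

s_1 = 11, s_2 = 12, s_3 = 4, s_4 = 16, s_5 = 1, s_6 = 17, s_7 = 18, s_8 = 16, s_9 = 15, s_{10} = 12, s_{11} = 8, s_{12} = 1, s_{13} = 9, s_{14} = 10, s_{15} = 0, s_{16} = 10, s_{17} = 10, s_{18} = 1, s_{19} = 11, s_{20} = 12.
Since (s_{19}, s_{20}) = (s_1, s_2) = (11, 12) (two consecutive terms determine the rest), the sequence is periodic with period 18.
The value 9 first appears (with j ≥ 3) at s_{13}.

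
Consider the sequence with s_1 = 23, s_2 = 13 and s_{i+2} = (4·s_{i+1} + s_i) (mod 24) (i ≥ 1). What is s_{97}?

s_1 = 23,  s_2 = 13,  s_3 = 3,  s_4 = 1,  s_5 = 7,  s_6 = 5,  s_7 = 3,  s_8 = 17,  s_9 = 23,  s_{10} = 13.
Since (s_9, s_{10}) = (s_1, s_2) = (23, 13) (two consecutive terms determine the rest), the sequence is periodic with period 8.
So s_{97} = s_{1 + ((97-1) mod 8)} = s_1 = 23.

23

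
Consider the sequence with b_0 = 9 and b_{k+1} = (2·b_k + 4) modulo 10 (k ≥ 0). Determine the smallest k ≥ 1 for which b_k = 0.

Computing terms: b_0 = 9; b_1 = 2; b_2 = 8; b_3 = 0; b_4 = 4; b_5 = 2.
Since b_5 = b_1 = 2, the sequence is eventually periodic: after a pre-period of length 1 it cycles with period 4.
The value 0 first appears (with k ≥ 1) at b_3.

3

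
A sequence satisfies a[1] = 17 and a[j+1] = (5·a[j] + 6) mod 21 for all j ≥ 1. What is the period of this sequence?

a[1] = 17, a[2] = 7, a[3] = 20, a[4] = 1, a[5] = 11, a[6] = 19, a[7] = 17.
The sequence repeats with period 6.

6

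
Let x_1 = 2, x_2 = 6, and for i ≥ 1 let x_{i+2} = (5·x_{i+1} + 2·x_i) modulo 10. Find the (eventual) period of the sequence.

8

Computing terms: x_1 = 2,  x_2 = 6,  x_3 = 4,  x_4 = 2,  x_5 = 8,  x_6 = 4,  x_7 = 6,  x_8 = 8,  x_9 = 2,  x_{10} = 6.
The sequence repeats with period 8.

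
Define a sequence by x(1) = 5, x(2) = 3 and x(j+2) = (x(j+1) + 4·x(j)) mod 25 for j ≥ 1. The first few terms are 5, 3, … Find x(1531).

5

Listing terms: x(1) = 5,  x(2) = 3,  x(3) = 23,  x(4) = 10,  x(5) = 2,  x(6) = 17,  x(7) = 0,  x(8) = 18,  x(9) = 18,  x(10) = 15,  x(11) = 12,  x(12) = 22,  x(13) = 20,  x(14) = 8,  x(15) = 13,  x(16) = 20,  x(17) = 22,  x(18) = 2,  x(19) = 15,  x(20) = 23,  x(21) = 8,  x(22) = 0,  x(23) = 7,  x(24) = 7,  x(25) = 10,  x(26) = 13,  x(27) = 3,  x(28) = 5,  x(29) = 17,  x(30) = 12,  x(31) = 5,  x(32) = 3.
Since (x(31), x(32)) = (x(1), x(2)) = (5, 3) (two consecutive terms determine the rest), the sequence is periodic with period 30.
(1531 - 1) mod 30 = 0, so x(1531) = x(1) = 5.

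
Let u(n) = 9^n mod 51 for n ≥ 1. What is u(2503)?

36

Listing terms: u(1) = 9, u(2) = 30, u(3) = 15, u(4) = 33, u(5) = 42, u(6) = 21, u(7) = 36, u(8) = 18, u(9) = 9.
The sequence repeats with period 8.
(2503 - 1) mod 8 = 6, so u(2503) = u(7) = 36.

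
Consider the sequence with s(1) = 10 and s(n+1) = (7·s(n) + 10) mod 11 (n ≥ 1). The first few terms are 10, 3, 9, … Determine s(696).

Listing terms: s(1) = 10; s(2) = 3; s(3) = 9; s(4) = 7; s(5) = 4; s(6) = 5; s(7) = 1; s(8) = 6; s(9) = 8; s(10) = 0; s(11) = 10.
The sequence repeats with period 10.
So s(696) = s(1 + ((696-1) mod 10)) = s(6) = 5.

5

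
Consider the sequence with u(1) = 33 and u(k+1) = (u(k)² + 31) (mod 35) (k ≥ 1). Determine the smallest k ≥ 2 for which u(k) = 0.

Listing terms: u(1) = 33, u(2) = 0, u(3) = 31, u(4) = 12, u(5) = 0.
Since u(5) = u(2) = 0, the sequence is eventually periodic: after a pre-period of length 1 it cycles with period 3.
The value 0 first appears (with k ≥ 2) at u(2).

2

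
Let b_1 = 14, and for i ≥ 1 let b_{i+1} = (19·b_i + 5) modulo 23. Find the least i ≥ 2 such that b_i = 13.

19

Computing terms: b_1 = 14, b_2 = 18, b_3 = 2, b_4 = 20, b_5 = 17, b_6 = 6, b_7 = 4, b_8 = 12, b_9 = 3, b_{10} = 16, b_{11} = 10, b_{12} = 11, b_{13} = 7, b_{14} = 0, b_{15} = 5, b_{16} = 8, b_{17} = 19, b_{18} = 21, b_{19} = 13, b_{20} = 22, b_{21} = 9, b_{22} = 15, b_{23} = 14.
Since b_{23} = b_1 = 14, the sequence is periodic with period 22.
The value 13 first appears (with i ≥ 2) at b_{19}.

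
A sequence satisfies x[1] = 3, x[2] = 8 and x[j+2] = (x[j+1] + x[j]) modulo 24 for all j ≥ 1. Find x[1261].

Computing terms: x[1] = 3, x[2] = 8, x[3] = 11, x[4] = 19, x[5] = 6, x[6] = 1, x[7] = 7, x[8] = 8, x[9] = 15, x[10] = 23, x[11] = 14, x[12] = 13, x[13] = 3, x[14] = 16, x[15] = 19, x[16] = 11, x[17] = 6, x[18] = 17, x[19] = 23, x[20] = 16, x[21] = 15, x[22] = 7, x[23] = 22, x[24] = 5, x[25] = 3, x[26] = 8.
The sequence repeats with period 24.
So x[1261] = x[1 + ((1261-1) mod 24)] = x[13] = 3.

3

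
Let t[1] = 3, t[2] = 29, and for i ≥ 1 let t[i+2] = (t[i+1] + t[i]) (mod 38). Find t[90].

26

Listing terms: t[1] = 3; t[2] = 29; t[3] = 32; t[4] = 23; t[5] = 17; t[6] = 2; t[7] = 19; t[8] = 21; t[9] = 2; t[10] = 23; t[11] = 25; t[12] = 10; t[13] = 35; t[14] = 7; t[15] = 4; t[16] = 11; t[17] = 15; t[18] = 26; t[19] = 3; t[20] = 29.
Since (t[19], t[20]) = (t[1], t[2]) = (3, 29) (two consecutive terms determine the rest), the sequence is periodic with period 18.
(90 - 1) mod 18 = 17, so t[90] = t[18] = 26.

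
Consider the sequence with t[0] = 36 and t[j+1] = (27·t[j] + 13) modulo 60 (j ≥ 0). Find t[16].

We have t[0] = 36, t[1] = 25, t[2] = 28, t[3] = 49, t[4] = 16, t[5] = 25.
Since t[5] = t[1] = 25, the sequence is eventually periodic: after a pre-period of length 1 it cycles with period 4.
For j ≥ 1, t[j] depends only on (j - 1) mod 4. (16 - 1) mod 4 = 3, so t[16] = t[4] = 16.

16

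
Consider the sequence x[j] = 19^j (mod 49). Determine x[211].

19

Listing terms: x[0] = 1,  x[1] = 19,  x[2] = 18,  x[3] = 48,  x[4] = 30,  x[5] = 31,  x[6] = 1.
The sequence repeats with period 6.
(211 - 0) mod 6 = 1, so x[211] = x[1] = 19.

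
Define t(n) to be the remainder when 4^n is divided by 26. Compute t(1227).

12

Computing terms: t(1) = 4,  t(2) = 16,  t(3) = 12,  t(4) = 22,  t(5) = 10,  t(6) = 14,  t(7) = 4.
The sequence repeats with period 6.
So t(1227) = t(1 + ((1227-1) mod 6)) = t(3) = 12.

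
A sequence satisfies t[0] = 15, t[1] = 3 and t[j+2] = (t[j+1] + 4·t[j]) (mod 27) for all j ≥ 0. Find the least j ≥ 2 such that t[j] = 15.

7

Listing terms: t[0] = 15,  t[1] = 3,  t[2] = 9,  t[3] = 21,  t[4] = 3,  t[5] = 6,  t[6] = 18,  t[7] = 15,  t[8] = 6,  t[9] = 12,  t[10] = 9,  t[11] = 3,  t[12] = 12,  t[13] = 24,  t[14] = 18,  t[15] = 6,  t[16] = 24,  t[17] = 21,  t[18] = 9,  t[19] = 12,  t[20] = 21,  t[21] = 15,  t[22] = 18,  t[23] = 24,  t[24] = 15,  t[25] = 3.
The sequence repeats with period 24.
The value 15 first appears (with j ≥ 2) at t[7].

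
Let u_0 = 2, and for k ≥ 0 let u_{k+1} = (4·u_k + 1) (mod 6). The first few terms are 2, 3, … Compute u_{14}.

Computing terms: u_0 = 2, u_1 = 3, u_2 = 1, u_3 = 5, u_4 = 3.
Since u_4 = u_1 = 3, the sequence is eventually periodic: after a pre-period of length 1 it cycles with period 3.
For k ≥ 1, u_k depends only on (k - 1) mod 3. (14 - 1) mod 3 = 1, so u_{14} = u_2 = 1.

1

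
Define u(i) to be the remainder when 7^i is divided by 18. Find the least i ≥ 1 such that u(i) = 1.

Listing terms: u(0) = 1; u(1) = 7; u(2) = 13; u(3) = 1.
The sequence repeats with period 3.
The value 1 next appears (with i ≥ 1) at u(3).

3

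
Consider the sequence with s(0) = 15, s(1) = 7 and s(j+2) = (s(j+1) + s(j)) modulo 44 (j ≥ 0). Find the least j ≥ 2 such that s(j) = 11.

12

Listing terms: s(0) = 15, s(1) = 7, s(2) = 22, s(3) = 29, s(4) = 7, s(5) = 36, s(6) = 43, s(7) = 35, s(8) = 34, s(9) = 25, s(10) = 15, s(11) = 40, s(12) = 11, s(13) = 7, s(14) = 18, s(15) = 25, s(16) = 43, s(17) = 24, s(18) = 23, s(19) = 3, s(20) = 26, s(21) = 29, s(22) = 11, s(23) = 40, s(24) = 7, s(25) = 3, s(26) = 10, s(27) = 13, s(28) = 23, s(29) = 36, s(30) = 15, s(31) = 7.
Since (s(30), s(31)) = (s(0), s(1)) = (15, 7) (two consecutive terms determine the rest), the sequence is periodic with period 30.
The value 11 first appears (with j ≥ 2) at s(12).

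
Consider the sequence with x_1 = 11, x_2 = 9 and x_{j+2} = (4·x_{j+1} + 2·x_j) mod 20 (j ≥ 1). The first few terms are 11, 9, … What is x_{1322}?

x_1 = 11,  x_2 = 9,  x_3 = 18,  x_4 = 10,  x_5 = 16,  x_6 = 4,  x_7 = 8,  x_8 = 0,  x_9 = 16,  x_{10} = 4.
Since (x_9, x_{10}) = (x_5, x_6) = (16, 4) (two consecutive terms determine the rest), the sequence is eventually periodic: after a pre-period of length 4 it cycles with period 4.
For j ≥ 5, x_j depends only on (j - 5) mod 4. (1322 - 5) mod 4 = 1, so x_{1322} = x_6 = 4.

4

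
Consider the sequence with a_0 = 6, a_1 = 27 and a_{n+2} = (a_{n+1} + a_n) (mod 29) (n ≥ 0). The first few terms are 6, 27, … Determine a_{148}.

7

We have a_0 = 6; a_1 = 27; a_2 = 4; a_3 = 2; a_4 = 6; a_5 = 8; a_6 = 14; a_7 = 22; a_8 = 7; a_9 = 0; a_{10} = 7; a_{11} = 7; a_{12} = 14; a_{13} = 21; a_{14} = 6; a_{15} = 27.
Since (a_{14}, a_{15}) = (a_0, a_1) = (6, 27) (two consecutive terms determine the rest), the sequence is periodic with period 14.
So a_{148} = a_{0 + ((148-0) mod 14)} = a_8 = 7.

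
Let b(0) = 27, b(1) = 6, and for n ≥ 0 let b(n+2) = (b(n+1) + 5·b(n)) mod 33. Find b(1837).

We have b(0) = 27, b(1) = 6, b(2) = 9, b(3) = 6, b(4) = 18, b(5) = 15, b(6) = 6, b(7) = 15, b(8) = 12, b(9) = 21, b(10) = 15, b(11) = 21, b(12) = 30, b(13) = 3, b(14) = 21, b(15) = 3, b(16) = 9, b(17) = 24, b(18) = 3, b(19) = 24, b(20) = 6, b(21) = 27, b(22) = 24, b(23) = 27, b(24) = 15, b(25) = 18, b(26) = 27, b(27) = 18, b(28) = 21, b(29) = 12, b(30) = 18, b(31) = 12, b(32) = 3, b(33) = 30, b(34) = 12, b(35) = 30, b(36) = 24, b(37) = 9, b(38) = 30, b(39) = 9, b(40) = 27, b(41) = 6.
The sequence repeats with period 40.
(1837 - 0) mod 40 = 37, so b(1837) = b(37) = 9.

9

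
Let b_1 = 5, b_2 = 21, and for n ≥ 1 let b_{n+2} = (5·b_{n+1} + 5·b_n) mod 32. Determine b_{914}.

We have b_1 = 5,  b_2 = 21,  b_3 = 2,  b_4 = 19,  b_5 = 9,  b_6 = 12,  b_7 = 9,  b_8 = 9,  b_9 = 26,  b_{10} = 15,  b_{11} = 13,  b_{12} = 12,  b_{13} = 29,  b_{14} = 13,  b_{15} = 18,  b_{16} = 27,  b_{17} = 1,  b_{18} = 12,  b_{19} = 1,  b_{20} = 1,  b_{21} = 10,  b_{22} = 23,  b_{23} = 5,  b_{24} = 12,  b_{25} = 21,  b_{26} = 5,  b_{27} = 2,  b_{28} = 3,  b_{29} = 25,  b_{30} = 12,  b_{31} = 25,  b_{32} = 25,  b_{33} = 26,  b_{34} = 31,  b_{35} = 29,  b_{36} = 12,  b_{37} = 13,  b_{38} = 29,  b_{39} = 18,  b_{40} = 11,  b_{41} = 17,  b_{42} = 12,  b_{43} = 17,  b_{44} = 17,  b_{45} = 10,  b_{46} = 7,  b_{47} = 21,  b_{48} = 12,  b_{49} = 5,  b_{50} = 21.
The sequence repeats with period 48.
So b_{914} = b_{1 + ((914-1) mod 48)} = b_2 = 21.

21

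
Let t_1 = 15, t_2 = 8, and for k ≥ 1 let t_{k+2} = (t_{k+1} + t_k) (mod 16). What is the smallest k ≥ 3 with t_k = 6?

We have t_1 = 15,  t_2 = 8,  t_3 = 7,  t_4 = 15,  t_5 = 6,  t_6 = 5,  t_7 = 11,  t_8 = 0,  t_9 = 11,  t_{10} = 11,  t_{11} = 6,  t_{12} = 1,  t_{13} = 7,  t_{14} = 8,  t_{15} = 15,  t_{16} = 7,  t_{17} = 6,  t_{18} = 13,  t_{19} = 3,  t_{20} = 0,  t_{21} = 3,  t_{22} = 3,  t_{23} = 6,  t_{24} = 9,  t_{25} = 15,  t_{26} = 8.
Since (t_{25}, t_{26}) = (t_1, t_2) = (15, 8) (two consecutive terms determine the rest), the sequence is periodic with period 24.
The value 6 first appears (with k ≥ 3) at t_5.

5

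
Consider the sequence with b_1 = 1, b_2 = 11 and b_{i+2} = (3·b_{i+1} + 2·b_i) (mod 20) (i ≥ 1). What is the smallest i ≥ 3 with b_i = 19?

13

Computing terms: b_1 = 1, b_2 = 11, b_3 = 15, b_4 = 7, b_5 = 11, b_6 = 7, b_7 = 3, b_8 = 3, b_9 = 15, b_{10} = 11, b_{11} = 3, b_{12} = 11, b_{13} = 19, b_{14} = 19, b_{15} = 15, b_{16} = 3, b_{17} = 19, b_{18} = 3, b_{19} = 7, b_{20} = 7, b_{21} = 15, b_{22} = 19, b_{23} = 7, b_{24} = 19, b_{25} = 11, b_{26} = 11, b_{27} = 15.
Since (b_{26}, b_{27}) = (b_2, b_3) = (11, 15) (two consecutive terms determine the rest), the sequence is eventually periodic: after a pre-period of length 1 it cycles with period 24.
The value 19 first appears (with i ≥ 3) at b_{13}.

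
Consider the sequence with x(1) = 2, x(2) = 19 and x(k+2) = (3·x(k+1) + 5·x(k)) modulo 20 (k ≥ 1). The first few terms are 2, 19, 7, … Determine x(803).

Listing terms: x(1) = 2, x(2) = 19, x(3) = 7, x(4) = 16, x(5) = 3, x(6) = 9, x(7) = 2, x(8) = 11, x(9) = 3, x(10) = 4, x(11) = 7, x(12) = 1, x(13) = 18, x(14) = 19, x(15) = 7.
Since (x(14), x(15)) = (x(2), x(3)) = (19, 7) (two consecutive terms determine the rest), the sequence is eventually periodic: after a pre-period of length 1 it cycles with period 12.
For k ≥ 2, x(k) depends only on (k - 2) mod 12. (803 - 2) mod 12 = 9, so x(803) = x(11) = 7.

7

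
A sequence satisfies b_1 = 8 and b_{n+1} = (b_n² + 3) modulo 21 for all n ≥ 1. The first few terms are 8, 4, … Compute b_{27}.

19

Computing terms: b_1 = 8, b_2 = 4, b_3 = 19, b_4 = 7, b_5 = 10, b_6 = 19.
Since b_6 = b_3 = 19, the sequence is eventually periodic: after a pre-period of length 2 it cycles with period 3.
For n ≥ 3, b_n depends only on (n - 3) mod 3. (27 - 3) mod 3 = 0, so b_{27} = b_3 = 19.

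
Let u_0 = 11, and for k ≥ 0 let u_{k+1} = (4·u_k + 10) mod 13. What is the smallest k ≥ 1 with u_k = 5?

We have u_0 = 11,  u_1 = 2,  u_2 = 5,  u_3 = 4,  u_4 = 0,  u_5 = 10,  u_6 = 11.
Since u_6 = u_0 = 11, the sequence is periodic with period 6.
The value 5 first appears (with k ≥ 1) at u_2.

2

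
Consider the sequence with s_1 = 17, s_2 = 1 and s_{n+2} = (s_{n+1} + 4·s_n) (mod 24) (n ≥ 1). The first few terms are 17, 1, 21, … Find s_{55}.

21

Listing terms: s_1 = 17, s_2 = 1, s_3 = 21, s_4 = 1, s_5 = 13, s_6 = 17, s_7 = 21, s_8 = 17, s_9 = 5, s_{10} = 1, s_{11} = 21.
Since (s_{10}, s_{11}) = (s_2, s_3) = (1, 21) (two consecutive terms determine the rest), the sequence is eventually periodic: after a pre-period of length 1 it cycles with period 8.
For n ≥ 2, s_n depends only on (n - 2) mod 8. (55 - 2) mod 8 = 5, so s_{55} = s_7 = 21.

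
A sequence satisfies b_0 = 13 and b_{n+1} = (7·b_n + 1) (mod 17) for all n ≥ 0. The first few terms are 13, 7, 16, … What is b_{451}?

Listing terms: b_0 = 13, b_1 = 7, b_2 = 16, b_3 = 11, b_4 = 10, b_5 = 3, b_6 = 5, b_7 = 2, b_8 = 15, b_9 = 4, b_{10} = 12, b_{11} = 0, b_{12} = 1, b_{13} = 8, b_{14} = 6, b_{15} = 9, b_{16} = 13.
The sequence repeats with period 16.
(451 - 0) mod 16 = 3, so b_{451} = b_3 = 11.

11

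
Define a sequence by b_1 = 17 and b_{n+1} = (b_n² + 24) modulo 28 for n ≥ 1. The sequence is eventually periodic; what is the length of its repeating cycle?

3

Listing terms: b_1 = 17, b_2 = 5, b_3 = 21, b_4 = 17.
Since b_4 = b_1 = 17, the sequence is periodic with period 3.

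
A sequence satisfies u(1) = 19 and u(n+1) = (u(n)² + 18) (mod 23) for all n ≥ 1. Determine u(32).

11

We have u(1) = 19,  u(2) = 11,  u(3) = 1,  u(4) = 19.
Since u(4) = u(1) = 19, the sequence is periodic with period 3.
So u(32) = u(1 + ((32-1) mod 3)) = u(2) = 11.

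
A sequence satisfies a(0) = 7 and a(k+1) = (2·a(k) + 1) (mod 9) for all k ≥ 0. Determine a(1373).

3

Computing terms: a(0) = 7,  a(1) = 6,  a(2) = 4,  a(3) = 0,  a(4) = 1,  a(5) = 3,  a(6) = 7.
The sequence repeats with period 6.
(1373 - 0) mod 6 = 5, so a(1373) = a(5) = 3.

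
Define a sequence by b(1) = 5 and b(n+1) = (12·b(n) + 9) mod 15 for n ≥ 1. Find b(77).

We have b(1) = 5, b(2) = 9, b(3) = 12, b(4) = 3, b(5) = 0, b(6) = 9.
Since b(6) = b(2) = 9, the sequence is eventually periodic: after a pre-period of length 1 it cycles with period 4.
For n ≥ 2, b(n) depends only on (n - 2) mod 4. (77 - 2) mod 4 = 3, so b(77) = b(5) = 0.

0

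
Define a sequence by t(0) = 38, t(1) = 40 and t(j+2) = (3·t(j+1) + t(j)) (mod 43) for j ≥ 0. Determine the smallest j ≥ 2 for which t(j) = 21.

We have t(0) = 38, t(1) = 40, t(2) = 29, t(3) = 41, t(4) = 23, t(5) = 24, t(6) = 9, t(7) = 8, t(8) = 33, t(9) = 21, t(10) = 10, t(11) = 8, t(12) = 34, t(13) = 24, t(14) = 20, t(15) = 41, t(16) = 14, t(17) = 40, t(18) = 5, t(19) = 12, t(20) = 41, t(21) = 6, t(22) = 16, t(23) = 11, t(24) = 6, t(25) = 29, t(26) = 7, t(27) = 7, t(28) = 28, t(29) = 5, t(30) = 0, t(31) = 5, t(32) = 15, t(33) = 7, t(34) = 36, t(35) = 29, t(36) = 37, t(37) = 11, t(38) = 27, t(39) = 6, t(40) = 2, t(41) = 12, t(42) = 38, t(43) = 40.
Since (t(42), t(43)) = (t(0), t(1)) = (38, 40) (two consecutive terms determine the rest), the sequence is periodic with period 42.
The value 21 first appears (with j ≥ 2) at t(9).

9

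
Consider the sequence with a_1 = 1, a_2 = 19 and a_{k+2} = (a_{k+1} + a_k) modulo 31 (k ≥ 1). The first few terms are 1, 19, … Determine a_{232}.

Listing terms: a_1 = 1; a_2 = 19; a_3 = 20; a_4 = 8; a_5 = 28; a_6 = 5; a_7 = 2; a_8 = 7; a_9 = 9; a_{10} = 16; a_{11} = 25; a_{12} = 10; a_{13} = 4; a_{14} = 14; a_{15} = 18; a_{16} = 1; a_{17} = 19.
The sequence repeats with period 15.
(232 - 1) mod 15 = 6, so a_{232} = a_7 = 2.

2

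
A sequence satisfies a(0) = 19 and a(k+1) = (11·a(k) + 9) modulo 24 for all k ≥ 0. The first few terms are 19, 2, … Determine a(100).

Computing terms: a(0) = 19; a(1) = 2; a(2) = 7; a(3) = 14; a(4) = 19.
Since a(4) = a(0) = 19, the sequence is periodic with period 4.
(100 - 0) mod 4 = 0, so a(100) = a(0) = 19.

19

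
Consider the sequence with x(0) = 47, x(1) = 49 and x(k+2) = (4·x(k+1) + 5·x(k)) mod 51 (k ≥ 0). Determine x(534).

29

Computing terms: x(0) = 47, x(1) = 49, x(2) = 23, x(3) = 31, x(4) = 35, x(5) = 40, x(6) = 29, x(7) = 10, x(8) = 32, x(9) = 25, x(10) = 5, x(11) = 43, x(12) = 44, x(13) = 34, x(14) = 50, x(15) = 13, x(16) = 47, x(17) = 49.
Since (x(16), x(17)) = (x(0), x(1)) = (47, 49) (two consecutive terms determine the rest), the sequence is periodic with period 16.
So x(534) = x(0 + ((534-0) mod 16)) = x(6) = 29.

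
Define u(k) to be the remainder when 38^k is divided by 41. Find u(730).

We have u(1) = 38, u(2) = 9, u(3) = 14, u(4) = 40, u(5) = 3, u(6) = 32, u(7) = 27, u(8) = 1, u(9) = 38.
The sequence repeats with period 8.
(730 - 1) mod 8 = 1, so u(730) = u(2) = 9.

9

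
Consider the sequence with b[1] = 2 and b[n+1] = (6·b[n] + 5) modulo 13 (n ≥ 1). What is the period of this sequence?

b[1] = 2; b[2] = 4; b[3] = 3; b[4] = 10; b[5] = 0; b[6] = 5; b[7] = 9; b[8] = 7; b[9] = 8; b[10] = 1; b[11] = 11; b[12] = 6; b[13] = 2.
Since b[13] = b[1] = 2, the sequence is periodic with period 12.

12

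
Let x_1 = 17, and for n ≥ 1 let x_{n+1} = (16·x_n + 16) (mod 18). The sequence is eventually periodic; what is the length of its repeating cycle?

9

Computing terms: x_1 = 17, x_2 = 0, x_3 = 16, x_4 = 2, x_5 = 12, x_6 = 10, x_7 = 14, x_8 = 6, x_9 = 4, x_{10} = 8, x_{11} = 0.
Since x_{11} = x_2 = 0, the sequence is eventually periodic: after a pre-period of length 1 it cycles with period 9.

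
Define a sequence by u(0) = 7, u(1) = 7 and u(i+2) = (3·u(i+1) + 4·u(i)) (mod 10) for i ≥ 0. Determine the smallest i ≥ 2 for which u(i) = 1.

We have u(0) = 7; u(1) = 7; u(2) = 9; u(3) = 5; u(4) = 1; u(5) = 3; u(6) = 3; u(7) = 1; u(8) = 5; u(9) = 9; u(10) = 7; u(11) = 7.
The sequence repeats with period 10.
The value 1 first appears (with i ≥ 2) at u(4).

4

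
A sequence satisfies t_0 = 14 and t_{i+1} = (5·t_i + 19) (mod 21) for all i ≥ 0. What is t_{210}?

Computing terms: t_0 = 14,  t_1 = 5,  t_2 = 2,  t_3 = 8,  t_4 = 17,  t_5 = 20,  t_6 = 14.
Since t_6 = t_0 = 14, the sequence is periodic with period 6.
(210 - 0) mod 6 = 0, so t_{210} = t_0 = 14.

14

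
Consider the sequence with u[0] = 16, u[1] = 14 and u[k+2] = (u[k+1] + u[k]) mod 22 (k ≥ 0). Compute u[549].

20

Listing terms: u[0] = 16, u[1] = 14, u[2] = 8, u[3] = 0, u[4] = 8, u[5] = 8, u[6] = 16, u[7] = 2, u[8] = 18, u[9] = 20, u[10] = 16, u[11] = 14.
The sequence repeats with period 10.
So u[549] = u[0 + ((549-0) mod 10)] = u[9] = 20.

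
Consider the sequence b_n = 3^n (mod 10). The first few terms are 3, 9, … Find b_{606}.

9

We have b_1 = 3, b_2 = 9, b_3 = 7, b_4 = 1, b_5 = 3.
The sequence repeats with period 4.
So b_{606} = b_{1 + ((606-1) mod 4)} = b_2 = 9.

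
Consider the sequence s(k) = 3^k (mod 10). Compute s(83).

7

Computing terms: s(0) = 1; s(1) = 3; s(2) = 9; s(3) = 7; s(4) = 1.
The sequence repeats with period 4.
(83 - 0) mod 4 = 3, so s(83) = s(3) = 7.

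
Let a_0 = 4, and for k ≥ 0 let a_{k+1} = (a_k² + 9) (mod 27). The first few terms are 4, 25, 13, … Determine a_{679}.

a_0 = 4,  a_1 = 25,  a_2 = 13,  a_3 = 16,  a_4 = 22,  a_5 = 7,  a_6 = 4.
The sequence repeats with period 6.
So a_{679} = a_{0 + ((679-0) mod 6)} = a_1 = 25.

25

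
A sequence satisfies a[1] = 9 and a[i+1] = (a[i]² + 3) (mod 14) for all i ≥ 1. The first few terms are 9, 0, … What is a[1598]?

0

Computing terms: a[1] = 9; a[2] = 0; a[3] = 3; a[4] = 12; a[5] = 7; a[6] = 10; a[7] = 5; a[8] = 0.
Since a[8] = a[2] = 0, the sequence is eventually periodic: after a pre-period of length 1 it cycles with period 6.
For i ≥ 2, a[i] depends only on (i - 2) mod 6. (1598 - 2) mod 6 = 0, so a[1598] = a[2] = 0.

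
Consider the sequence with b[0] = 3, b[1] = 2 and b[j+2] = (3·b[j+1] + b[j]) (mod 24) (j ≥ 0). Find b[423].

5

Computing terms: b[0] = 3, b[1] = 2, b[2] = 9, b[3] = 5, b[4] = 0, b[5] = 5, b[6] = 15, b[7] = 2, b[8] = 21, b[9] = 17, b[10] = 0, b[11] = 17, b[12] = 3, b[13] = 2.
Since (b[12], b[13]) = (b[0], b[1]) = (3, 2) (two consecutive terms determine the rest), the sequence is periodic with period 12.
(423 - 0) mod 12 = 3, so b[423] = b[3] = 5.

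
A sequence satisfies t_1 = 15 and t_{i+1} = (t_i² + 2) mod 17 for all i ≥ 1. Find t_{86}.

11

Listing terms: t_1 = 15; t_2 = 6; t_3 = 4; t_4 = 1; t_5 = 3; t_6 = 11; t_7 = 4.
Since t_7 = t_3 = 4, the sequence is eventually periodic: after a pre-period of length 2 it cycles with period 4.
For i ≥ 3, t_i depends only on (i - 3) mod 4. (86 - 3) mod 4 = 3, so t_{86} = t_6 = 11.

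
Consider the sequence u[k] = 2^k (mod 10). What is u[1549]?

u[0] = 1, u[1] = 2, u[2] = 4, u[3] = 8, u[4] = 6, u[5] = 2.
Since u[5] = u[1] = 2, the sequence is eventually periodic: after a pre-period of length 1 it cycles with period 4.
For k ≥ 1, u[k] depends only on (k - 1) mod 4. (1549 - 1) mod 4 = 0, so u[1549] = u[1] = 2.

2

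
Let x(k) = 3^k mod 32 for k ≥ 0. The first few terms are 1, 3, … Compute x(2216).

Computing terms: x(0) = 1, x(1) = 3, x(2) = 9, x(3) = 27, x(4) = 17, x(5) = 19, x(6) = 25, x(7) = 11, x(8) = 1.
Since x(8) = x(0) = 1, the sequence is periodic with period 8.
So x(2216) = x(0 + ((2216-0) mod 8)) = x(0) = 1.

1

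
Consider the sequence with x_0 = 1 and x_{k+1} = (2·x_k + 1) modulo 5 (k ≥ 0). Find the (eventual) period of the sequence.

4

Computing terms: x_0 = 1; x_1 = 3; x_2 = 2; x_3 = 0; x_4 = 1.
Since x_4 = x_0 = 1, the sequence is periodic with period 4.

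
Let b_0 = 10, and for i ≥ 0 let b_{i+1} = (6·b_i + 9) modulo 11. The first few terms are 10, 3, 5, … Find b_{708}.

8

Listing terms: b_0 = 10; b_1 = 3; b_2 = 5; b_3 = 6; b_4 = 1; b_5 = 4; b_6 = 0; b_7 = 9; b_8 = 8; b_9 = 2; b_{10} = 10.
Since b_{10} = b_0 = 10, the sequence is periodic with period 10.
So b_{708} = b_{0 + ((708-0) mod 10)} = b_8 = 8.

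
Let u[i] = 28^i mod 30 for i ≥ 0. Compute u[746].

4

We have u[0] = 1,  u[1] = 28,  u[2] = 4,  u[3] = 22,  u[4] = 16,  u[5] = 28.
Since u[5] = u[1] = 28, the sequence is eventually periodic: after a pre-period of length 1 it cycles with period 4.
For i ≥ 1, u[i] depends only on (i - 1) mod 4. (746 - 1) mod 4 = 1, so u[746] = u[2] = 4.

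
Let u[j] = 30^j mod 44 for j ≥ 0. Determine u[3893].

We have u[0] = 1,  u[1] = 30,  u[2] = 20,  u[3] = 28,  u[4] = 4,  u[5] = 32,  u[6] = 36,  u[7] = 24,  u[8] = 16,  u[9] = 40,  u[10] = 12,  u[11] = 8,  u[12] = 20.
Since u[12] = u[2] = 20, the sequence is eventually periodic: after a pre-period of length 2 it cycles with period 10.
For j ≥ 2, u[j] depends only on (j - 2) mod 10. (3893 - 2) mod 10 = 1, so u[3893] = u[3] = 28.

28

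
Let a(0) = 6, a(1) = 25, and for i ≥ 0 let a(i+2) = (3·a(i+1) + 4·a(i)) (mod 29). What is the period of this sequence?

Listing terms: a(0) = 6; a(1) = 25; a(2) = 12; a(3) = 20; a(4) = 21; a(5) = 27; a(6) = 20; a(7) = 23; a(8) = 4; a(9) = 17; a(10) = 9; a(11) = 8; a(12) = 2; a(13) = 9; a(14) = 6; a(15) = 25.
The sequence repeats with period 14.

14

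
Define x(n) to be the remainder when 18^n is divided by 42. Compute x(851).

Computing terms: x(0) = 1, x(1) = 18, x(2) = 30, x(3) = 36, x(4) = 18.
Since x(4) = x(1) = 18, the sequence is eventually periodic: after a pre-period of length 1 it cycles with period 3.
For n ≥ 1, x(n) depends only on (n - 1) mod 3. (851 - 1) mod 3 = 1, so x(851) = x(2) = 30.

30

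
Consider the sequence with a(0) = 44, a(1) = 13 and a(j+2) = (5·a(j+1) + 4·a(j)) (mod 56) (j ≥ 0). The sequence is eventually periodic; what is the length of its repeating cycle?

We have a(0) = 44; a(1) = 13; a(2) = 17; a(3) = 25; a(4) = 25; a(5) = 1; a(6) = 49; a(7) = 25; a(8) = 41; a(9) = 25; a(10) = 9; a(11) = 33; a(12) = 33; a(13) = 17; a(14) = 49; a(15) = 33; a(16) = 25; a(17) = 33; a(18) = 41; a(19) = 1; a(20) = 1; a(21) = 9; a(22) = 49; a(23) = 1; a(24) = 33; a(25) = 1; a(26) = 25; a(27) = 17; a(28) = 17; a(29) = 41; a(30) = 49; a(31) = 17; a(32) = 1; a(33) = 17; a(34) = 33; a(35) = 9; a(36) = 9; a(37) = 25; a(38) = 49; a(39) = 9; a(40) = 17; a(41) = 9; a(42) = 1; a(43) = 41; a(44) = 41; a(45) = 33; a(46) = 49; a(47) = 41; a(48) = 9; a(49) = 41; a(50) = 17; a(51) = 25.
Since (a(50), a(51)) = (a(2), a(3)) = (17, 25) (two consecutive terms determine the rest), the sequence is eventually periodic: after a pre-period of length 2 it cycles with period 48.

48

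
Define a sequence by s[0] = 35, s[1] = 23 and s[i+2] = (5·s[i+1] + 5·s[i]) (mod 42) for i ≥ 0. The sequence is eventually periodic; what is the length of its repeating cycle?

24

s[0] = 35, s[1] = 23, s[2] = 38, s[3] = 11, s[4] = 35, s[5] = 20, s[6] = 23, s[7] = 5, s[8] = 14, s[9] = 11, s[10] = 41, s[11] = 8, s[12] = 35, s[13] = 5, s[14] = 32, s[15] = 17, s[16] = 35, s[17] = 8, s[18] = 5, s[19] = 23, s[20] = 14, s[21] = 17, s[22] = 29, s[23] = 20, s[24] = 35, s[25] = 23.
The sequence repeats with period 24.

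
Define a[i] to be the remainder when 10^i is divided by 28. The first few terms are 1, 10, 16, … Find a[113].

12

We have a[0] = 1,  a[1] = 10,  a[2] = 16,  a[3] = 20,  a[4] = 4,  a[5] = 12,  a[6] = 8,  a[7] = 24,  a[8] = 16.
Since a[8] = a[2] = 16, the sequence is eventually periodic: after a pre-period of length 2 it cycles with period 6.
For i ≥ 2, a[i] depends only on (i - 2) mod 6. (113 - 2) mod 6 = 3, so a[113] = a[5] = 12.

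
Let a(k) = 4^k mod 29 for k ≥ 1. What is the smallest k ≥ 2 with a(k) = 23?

Listing terms: a(1) = 4, a(2) = 16, a(3) = 6, a(4) = 24, a(5) = 9, a(6) = 7, a(7) = 28, a(8) = 25, a(9) = 13, a(10) = 23, a(11) = 5, a(12) = 20, a(13) = 22, a(14) = 1, a(15) = 4.
Since a(15) = a(1) = 4, the sequence is periodic with period 14.
The value 23 first appears (with k ≥ 2) at a(10).

10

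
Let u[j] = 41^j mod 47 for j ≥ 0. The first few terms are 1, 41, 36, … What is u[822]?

Computing terms: u[0] = 1,  u[1] = 41,  u[2] = 36,  u[3] = 19,  u[4] = 27,  u[5] = 26,  u[6] = 32,  u[7] = 43,  u[8] = 24,  u[9] = 44,  u[10] = 18,  u[11] = 33,  u[12] = 37,  u[13] = 13,  u[14] = 16,  u[15] = 45,  u[16] = 12,  u[17] = 22,  u[18] = 9,  u[19] = 40,  u[20] = 42,  u[21] = 30,  u[22] = 8,  u[23] = 46,  u[24] = 6,  u[25] = 11,  u[26] = 28,  u[27] = 20,  u[28] = 21,  u[29] = 15,  u[30] = 4,  u[31] = 23,  u[32] = 3,  u[33] = 29,  u[34] = 14,  u[35] = 10,  u[36] = 34,  u[37] = 31,  u[38] = 2,  u[39] = 35,  u[40] = 25,  u[41] = 38,  u[42] = 7,  u[43] = 5,  u[44] = 17,  u[45] = 39,  u[46] = 1.
The sequence repeats with period 46.
So u[822] = u[0 + ((822-0) mod 46)] = u[40] = 25.

25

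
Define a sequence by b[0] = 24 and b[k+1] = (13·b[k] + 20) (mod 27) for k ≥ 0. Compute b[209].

We have b[0] = 24,  b[1] = 8,  b[2] = 16,  b[3] = 12,  b[4] = 14,  b[5] = 13,  b[6] = 0,  b[7] = 20,  b[8] = 10,  b[9] = 15,  b[10] = 26,  b[11] = 7,  b[12] = 3,  b[13] = 5,  b[14] = 4,  b[15] = 18,  b[16] = 11,  b[17] = 1,  b[18] = 6,  b[19] = 17,  b[20] = 25,  b[21] = 21,  b[22] = 23,  b[23] = 22,  b[24] = 9,  b[25] = 2,  b[26] = 19,  b[27] = 24.
Since b[27] = b[0] = 24, the sequence is periodic with period 27.
So b[209] = b[0 + ((209-0) mod 27)] = b[20] = 25.

25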